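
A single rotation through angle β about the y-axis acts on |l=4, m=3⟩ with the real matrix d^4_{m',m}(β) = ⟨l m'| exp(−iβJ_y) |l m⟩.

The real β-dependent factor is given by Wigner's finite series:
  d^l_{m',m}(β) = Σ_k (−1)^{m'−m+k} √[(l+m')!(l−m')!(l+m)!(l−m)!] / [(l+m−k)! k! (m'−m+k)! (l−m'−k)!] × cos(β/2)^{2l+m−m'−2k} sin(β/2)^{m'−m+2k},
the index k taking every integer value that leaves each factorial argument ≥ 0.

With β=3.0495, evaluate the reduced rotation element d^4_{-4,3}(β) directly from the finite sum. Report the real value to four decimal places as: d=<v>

d^4_{-4,3}(β=3.0495) via Wigner's sum:
With c≡cos(β/2)=0.046030 and s≡sin(β/2)=0.998940, N=[1·40320·5040·1]^{1/2}=14255.272709
The bounds max(0,m−m')=7 and min(l+m,l−m')=7 give 1 term
  k=7: (−1)^0·14255.2727/(5040)·0.0460^1·0.9989^7 = +0.129230
d^4_{-4,3}(3.0495) = +0.129230

d=0.1292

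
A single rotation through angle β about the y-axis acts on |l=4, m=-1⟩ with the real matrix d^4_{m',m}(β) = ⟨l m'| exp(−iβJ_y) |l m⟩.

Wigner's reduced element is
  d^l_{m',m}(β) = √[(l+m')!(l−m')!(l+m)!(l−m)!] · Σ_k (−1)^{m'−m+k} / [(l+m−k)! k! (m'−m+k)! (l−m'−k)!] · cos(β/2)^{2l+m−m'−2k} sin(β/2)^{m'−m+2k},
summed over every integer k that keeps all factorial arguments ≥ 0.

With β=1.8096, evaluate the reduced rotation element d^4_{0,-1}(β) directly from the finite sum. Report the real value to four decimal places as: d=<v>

d=-0.3351

d^4_{0,-1}(β=1.8096) via Wigner's sum:
c=cos(1.8096/2)=0.617843, s=sin(1.8096/2)=0.786302; N=√[24·24·6·120]=643.987578
Admissible k: 0..3 (factorial args all ≥0)
  k=0: (−1)^1·643.9876/(144)·0.6178^7·0.7863^1 = -0.120851
  k=1: (−1)^2·643.9876/(24)·0.6178^5·0.7863^3 = +1.174421
  k=2: (−1)^3·643.9876/(24)·0.6178^3·0.7863^5 = -1.902156
  k=3: (−1)^4·643.9876/(144)·0.6178^1·0.7863^7 = +0.513472
d^4_{0,-1}(1.8096) = -0.120851 +1.174421 -1.902156 +0.513472 = -0.335113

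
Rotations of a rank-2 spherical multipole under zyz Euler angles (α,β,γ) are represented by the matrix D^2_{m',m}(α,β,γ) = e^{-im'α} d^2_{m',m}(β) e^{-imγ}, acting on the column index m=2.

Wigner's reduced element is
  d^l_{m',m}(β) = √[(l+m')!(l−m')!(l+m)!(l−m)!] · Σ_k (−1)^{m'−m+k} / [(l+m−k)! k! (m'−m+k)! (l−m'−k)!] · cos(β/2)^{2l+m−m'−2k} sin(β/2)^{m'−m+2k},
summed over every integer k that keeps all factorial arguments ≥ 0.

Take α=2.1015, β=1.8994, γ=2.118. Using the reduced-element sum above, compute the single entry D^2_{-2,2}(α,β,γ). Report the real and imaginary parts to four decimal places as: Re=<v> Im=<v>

Split into d^2_{-2,2}(β=1.8994) × two z-phases.
c=cos(1.8994/2)=0.581927, s=sin(1.8994/2)=0.813241; N=√[1·24·24·1]=24.000000
k: max(0,(2)−(-2))=4 … min(2+(2),2−(-2))=4
  k=4: (−1)^0·24.0000/(24)·0.5819^0·0.8132^4 = +0.437398
d^2_{-2,2}(1.8994) = +0.437398
Attach z-rotation phases: D = e^{-i(-2)(2.1015)}·(+0.437398)·e^{-i(2)(2.118)} = +0.437160-0.014432i

Re=0.4372 Im=-0.0144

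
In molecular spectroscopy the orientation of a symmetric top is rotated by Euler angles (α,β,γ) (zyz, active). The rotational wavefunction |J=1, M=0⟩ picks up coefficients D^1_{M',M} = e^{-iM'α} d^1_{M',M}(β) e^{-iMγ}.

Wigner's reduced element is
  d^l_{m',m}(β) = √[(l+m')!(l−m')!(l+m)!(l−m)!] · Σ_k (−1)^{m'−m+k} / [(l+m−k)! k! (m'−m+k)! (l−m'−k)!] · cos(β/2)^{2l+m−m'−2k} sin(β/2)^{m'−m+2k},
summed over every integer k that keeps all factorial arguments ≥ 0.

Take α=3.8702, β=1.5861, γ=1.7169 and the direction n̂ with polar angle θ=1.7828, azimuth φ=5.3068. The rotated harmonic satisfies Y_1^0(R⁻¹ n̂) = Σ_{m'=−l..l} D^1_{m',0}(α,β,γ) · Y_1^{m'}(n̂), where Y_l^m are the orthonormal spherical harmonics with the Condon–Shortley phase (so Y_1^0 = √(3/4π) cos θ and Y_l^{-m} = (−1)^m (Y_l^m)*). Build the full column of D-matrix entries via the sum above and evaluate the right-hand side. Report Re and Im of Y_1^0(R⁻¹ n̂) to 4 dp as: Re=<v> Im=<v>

Need the full column D^1_{m',0} for m'=−1..1 at α=3.8702, β=1.5861, γ=1.7169.
cos(β/2)=0.701675, sin(β/2)=0.712497
d^1_{-1,0}: single k=1 term ⇒ +0.707024;  D = -0.527512-0.470759i
d^1_{0,0}: k∈[0..1] ⇒ +0.492348 -0.507652 = -0.015303;  D = -0.015303+0.000000i
d^1_{1,0}: single k=0 term ⇒ -0.707024;  D = +0.527512-0.470759i
Y_1^{m'}(θ=1.7828,φ=5.3068) and Σ D·Y over m':
  (-0.5275-0.4708i)·(+0.1892+0.2798i)  (-0.0153+0.0000i)·(-0.1028+0.0000i)  (+0.5275-0.4708i)·(-0.1892+0.2798i)
Y_1^0(R⁻¹ n̂) = +0.065474+0.000000i

Re=0.0655 Im=0.0000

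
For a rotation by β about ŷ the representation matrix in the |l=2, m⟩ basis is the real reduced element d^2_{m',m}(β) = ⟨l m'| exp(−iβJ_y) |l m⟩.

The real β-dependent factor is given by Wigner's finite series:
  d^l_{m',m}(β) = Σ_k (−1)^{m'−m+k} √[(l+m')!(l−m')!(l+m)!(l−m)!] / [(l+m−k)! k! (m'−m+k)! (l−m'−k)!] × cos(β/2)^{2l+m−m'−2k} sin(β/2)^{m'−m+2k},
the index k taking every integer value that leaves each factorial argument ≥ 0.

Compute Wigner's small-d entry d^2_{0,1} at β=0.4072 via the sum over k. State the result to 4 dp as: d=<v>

d^2_{0,1}(β=0.4072) via Wigner's sum:
Half-angle: c=0.979345, s=0.202196. N=√(2·2·6·1)=4.898979
k∈{1,2} keeps every argument non-negative
  k=1: (−1)^0·4.8990/(2)·0.9793^3·0.2022^1 = +0.465217
  k=2: (−1)^1·4.8990/(2)·0.9793^1·0.2022^3 = -0.019830
d^2_{0,1}(0.4072) = +0.465217 -0.019830 = +0.445387

d=0.4454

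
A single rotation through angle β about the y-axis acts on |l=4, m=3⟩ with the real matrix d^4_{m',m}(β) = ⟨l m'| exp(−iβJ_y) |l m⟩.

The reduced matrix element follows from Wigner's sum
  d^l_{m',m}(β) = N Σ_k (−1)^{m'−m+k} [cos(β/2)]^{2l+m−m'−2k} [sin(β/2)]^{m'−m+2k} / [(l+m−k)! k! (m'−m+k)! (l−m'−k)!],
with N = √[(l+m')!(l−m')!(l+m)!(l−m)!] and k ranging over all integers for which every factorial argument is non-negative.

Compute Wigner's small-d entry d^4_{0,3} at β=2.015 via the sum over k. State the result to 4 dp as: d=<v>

d=-0.4679

d^4_{0,3}(β=2.015) via Wigner's sum:
With c≡cos(β/2)=0.533976 and s≡sin(β/2)=0.845500, N=[24·24·5040·1]^{1/2}=1703.830978
k∈{3,4} keeps every argument non-negative
  k=3: (−1)^0·1703.8310/(144)·0.5340^5·0.8455^3 = +0.310466
  k=4: (−1)^1·1703.8310/(144)·0.5340^3·0.8455^5 = -0.778389
d^4_{0,3}(2.015) = +0.310466 -0.778389 = -0.467923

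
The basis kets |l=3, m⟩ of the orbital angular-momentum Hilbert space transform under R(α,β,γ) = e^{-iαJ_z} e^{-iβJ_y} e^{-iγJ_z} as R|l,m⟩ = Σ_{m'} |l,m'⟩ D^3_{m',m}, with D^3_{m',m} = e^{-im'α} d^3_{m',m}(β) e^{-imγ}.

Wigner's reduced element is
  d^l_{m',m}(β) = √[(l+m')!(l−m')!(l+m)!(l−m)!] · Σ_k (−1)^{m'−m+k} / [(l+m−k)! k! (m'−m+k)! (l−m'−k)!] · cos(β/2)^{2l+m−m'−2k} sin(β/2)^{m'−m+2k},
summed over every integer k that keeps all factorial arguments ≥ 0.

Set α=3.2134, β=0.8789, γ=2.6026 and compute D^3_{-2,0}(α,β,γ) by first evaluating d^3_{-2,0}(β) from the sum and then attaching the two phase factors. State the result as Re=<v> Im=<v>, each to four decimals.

Re=0.5127 Im=0.0741

D^3_{-2,0}(3.2134,0.8789,2.6026) = e^{-i·-2·3.2134}·d^3_{-2,0}(0.8789)·e^{-i·0·2.6026}. Compute d first:
c=cos(0.8789/2)=0.904986, s=sin(0.8789/2)=0.425442; N=√[1·120·6·6]=65.726707
k: max(0,(0)−(-2))=2 … min(3+(0),3−(-2))=3
  k=2: (−1)^0·65.7267/(12)·0.9050^4·0.4254^2 = +0.664979
  k=3: (−1)^1·65.7267/(12)·0.9050^2·0.4254^4 = -0.146962
d^3_{-2,0}(0.8789) = +0.664979 -0.146962 = +0.518017
D = (+0.989705+0.143122i)·(+0.518017)·(+1.000000+0.000000i) = +0.512684+0.074139i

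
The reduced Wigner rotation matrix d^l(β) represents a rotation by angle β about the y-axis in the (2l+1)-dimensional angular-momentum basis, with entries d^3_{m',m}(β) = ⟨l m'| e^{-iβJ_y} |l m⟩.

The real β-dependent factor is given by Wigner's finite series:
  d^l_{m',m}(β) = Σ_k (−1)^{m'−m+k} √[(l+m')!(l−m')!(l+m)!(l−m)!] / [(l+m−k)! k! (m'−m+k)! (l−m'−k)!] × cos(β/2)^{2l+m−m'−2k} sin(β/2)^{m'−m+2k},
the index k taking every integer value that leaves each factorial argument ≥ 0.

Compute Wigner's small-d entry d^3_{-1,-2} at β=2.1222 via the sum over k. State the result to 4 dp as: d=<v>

d=0.4123

d^3_{-1,-2}(β=2.1222) via Wigner's sum:
With c≡cos(β/2)=0.487912 and s≡sin(β/2)=0.872893, N=[2·24·1·120]^{1/2}=75.894664
The bounds max(0,m−m')=0 and min(l+m,l−m')=1 give 2 terms
  k=0: (−1)^1·75.8947/(24)·0.4879^5·0.8729^1 = -0.076325
  k=1: (−1)^2·75.8947/(12)·0.4879^3·0.8729^3 = +0.488582
d^3_{-1,-2}(2.1222) = -0.076325 +0.488582 = +0.412257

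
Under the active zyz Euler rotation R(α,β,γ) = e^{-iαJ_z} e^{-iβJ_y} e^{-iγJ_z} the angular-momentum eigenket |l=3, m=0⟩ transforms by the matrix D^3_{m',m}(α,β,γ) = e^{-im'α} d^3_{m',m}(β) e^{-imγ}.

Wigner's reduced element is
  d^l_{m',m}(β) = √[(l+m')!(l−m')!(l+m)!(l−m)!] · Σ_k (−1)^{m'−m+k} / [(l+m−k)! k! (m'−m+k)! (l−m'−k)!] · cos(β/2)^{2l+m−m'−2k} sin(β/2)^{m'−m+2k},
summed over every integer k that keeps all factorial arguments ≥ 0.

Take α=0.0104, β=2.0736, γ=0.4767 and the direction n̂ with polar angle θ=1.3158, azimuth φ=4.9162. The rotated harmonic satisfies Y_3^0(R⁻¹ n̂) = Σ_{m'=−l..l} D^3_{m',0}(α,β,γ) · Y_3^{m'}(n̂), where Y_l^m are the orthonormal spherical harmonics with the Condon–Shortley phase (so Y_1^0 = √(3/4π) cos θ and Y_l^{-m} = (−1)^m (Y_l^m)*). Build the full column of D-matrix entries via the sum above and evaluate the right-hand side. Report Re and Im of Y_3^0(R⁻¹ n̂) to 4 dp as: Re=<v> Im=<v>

Need the full column D^3_{m',0} for m'=−3..3 at α=0.0104, β=2.0736, γ=0.4767.
cos(β/2)=0.508977, sin(β/2)=0.860780
d^3_{-3,0}: single k=3 term ⇒ +0.376086;  D = +0.375903+0.011732i
d^3_{-2,0}: k∈[2..3] ⇒ +0.272357 -0.778980 = -0.506622;  D = -0.506513-0.010537i
d^3_{-1,0}: k∈[1..3] ⇒ +0.101853 -0.873944 +0.833201 = +0.061110;  D = +0.061107+0.000636i
d^3_{0,0}: k∈[0..3] ⇒ +0.017386 -0.447528 +1.279994 -0.406774 = +0.443078;  D = +0.443078+0.000000i
d^3_{1,0}: k∈[0..2] ⇒ -0.101853 +0.873944 -0.833201 = -0.061110;  D = -0.061107+0.000636i
d^3_{2,0}: k∈[0..1] ⇒ +0.272357 -0.778980 = -0.506622;  D = -0.506513+0.010537i
d^3_{3,0}: single k=0 term ⇒ -0.376086;  D = -0.375903+0.011732i
Y_3^{m'}(θ=1.3158,φ=4.9162) and Σ D·Y over m':
  (+0.3759+0.0117i)·(-0.2170-0.3096i)  (-0.5065-0.0105i)·(-0.2216+0.0957i)  (+0.0611+0.0006i)·(-0.0432-0.2088i)  (+0.4431+0.0000i)·(-0.2524+0.0000i)  (-0.0611+0.0006i)·(+0.0432-0.2088i)  (-0.5065+0.0105i)·(-0.2216-0.0957i)  (-0.3759+0.0117i)·(+0.2170-0.3096i)
Y_3^0(R⁻¹ n̂) = -0.046240+0.000000i

Re=-0.0462 Im=0.0000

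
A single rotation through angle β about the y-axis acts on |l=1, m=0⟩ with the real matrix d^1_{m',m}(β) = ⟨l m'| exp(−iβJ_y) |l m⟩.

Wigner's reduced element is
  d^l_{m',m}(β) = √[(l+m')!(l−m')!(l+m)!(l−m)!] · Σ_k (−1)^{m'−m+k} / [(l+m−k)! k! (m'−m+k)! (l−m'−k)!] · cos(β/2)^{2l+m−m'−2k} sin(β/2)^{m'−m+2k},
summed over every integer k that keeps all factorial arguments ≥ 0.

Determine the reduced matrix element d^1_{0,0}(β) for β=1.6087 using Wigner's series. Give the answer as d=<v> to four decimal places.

d^1_{0,0}(β=1.6087) via Wigner's sum:
With c≡cos(β/2)=0.693580 and s≡sin(β/2)=0.720380, N=[1·1·1·1]^{1/2}=1.000000
k: max(0,(0)−(0))=0 … min(1+(0),1−(0))=1
  k=0: (−1)^0·1.0000/(1)·0.6936^2·0.7204^0 = +0.481053
  k=1: (−1)^1·1.0000/(1)·0.6936^0·0.7204^2 = -0.518947
d^1_{0,0}(1.6087) = +0.481053 -0.518947 = -0.037895

d=-0.0379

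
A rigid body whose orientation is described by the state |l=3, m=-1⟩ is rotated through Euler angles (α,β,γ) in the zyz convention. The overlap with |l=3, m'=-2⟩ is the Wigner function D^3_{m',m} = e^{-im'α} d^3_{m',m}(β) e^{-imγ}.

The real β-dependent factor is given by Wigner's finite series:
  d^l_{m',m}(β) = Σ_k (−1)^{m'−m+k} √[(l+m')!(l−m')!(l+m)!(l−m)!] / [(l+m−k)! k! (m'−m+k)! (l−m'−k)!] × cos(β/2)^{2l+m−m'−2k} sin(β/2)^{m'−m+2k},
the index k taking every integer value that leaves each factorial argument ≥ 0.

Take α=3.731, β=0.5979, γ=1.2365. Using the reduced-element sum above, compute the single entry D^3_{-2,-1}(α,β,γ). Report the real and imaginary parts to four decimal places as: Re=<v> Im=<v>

D^3_{-2,-1}(3.731,0.5979,1.2365) = e^{-i·-2·3.731}·d^3_{-2,-1}(0.5979)·e^{-i·-1·1.2365}. Compute d first:
With c≡cos(β/2)=0.955646 and s≡sin(β/2)=0.294517, N=[1·120·2·24]^{1/2}=75.894664
k∈{1,2} keeps every argument non-negative
  k=1: (−1)^0·75.8947/(24)·0.9556^5·0.2945^1 = +0.742328
  k=2: (−1)^1·75.8947/(12)·0.9556^3·0.2945^3 = -0.141011
d^3_{-2,-1}(0.5979) = +0.742328 -0.141011 = +0.601318
Attach z-rotation phases: D = e^{-i(-2)(3.731)}·(+0.601318)·e^{-i(-1)(1.2365)} = -0.449576+0.399330i

Re=-0.4496 Im=0.3993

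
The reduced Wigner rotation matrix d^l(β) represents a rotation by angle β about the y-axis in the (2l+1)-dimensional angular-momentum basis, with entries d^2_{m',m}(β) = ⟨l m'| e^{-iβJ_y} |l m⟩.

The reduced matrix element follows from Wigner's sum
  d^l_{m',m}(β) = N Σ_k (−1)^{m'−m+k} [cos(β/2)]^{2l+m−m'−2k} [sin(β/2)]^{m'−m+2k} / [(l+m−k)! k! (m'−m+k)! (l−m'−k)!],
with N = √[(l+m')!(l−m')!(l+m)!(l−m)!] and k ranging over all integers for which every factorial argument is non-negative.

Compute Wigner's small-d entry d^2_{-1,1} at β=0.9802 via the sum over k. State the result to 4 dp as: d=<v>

d=0.4683

d^2_{-1,1}(β=0.9802) via Wigner's sum:
With c≡cos(β/2)=0.882286 and s≡sin(β/2)=0.470714, N=[1·6·6·1]^{1/2}=6.000000
k: max(0,(1)−(-1))=2 … min(2+(1),2−(-1))=3
  k=2: (−1)^0·6.0000/(2)·0.8823^2·0.4707^2 = +0.517433
  k=3: (−1)^1·6.0000/(6)·0.8823^0·0.4707^4 = -0.049094
d^2_{-1,1}(0.9802) = +0.517433 -0.049094 = +0.468339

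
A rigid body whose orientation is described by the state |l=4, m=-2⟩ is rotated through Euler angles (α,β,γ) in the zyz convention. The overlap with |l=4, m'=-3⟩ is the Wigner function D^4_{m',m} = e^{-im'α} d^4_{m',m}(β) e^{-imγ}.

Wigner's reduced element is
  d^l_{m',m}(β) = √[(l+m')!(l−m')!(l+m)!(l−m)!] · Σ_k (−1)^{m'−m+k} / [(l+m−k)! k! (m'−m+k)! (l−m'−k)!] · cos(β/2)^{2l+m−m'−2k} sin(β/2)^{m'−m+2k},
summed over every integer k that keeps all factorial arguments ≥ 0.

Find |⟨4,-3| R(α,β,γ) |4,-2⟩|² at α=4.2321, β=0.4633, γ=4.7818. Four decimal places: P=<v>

D^4_{-3,-2}(4.2321,0.4633,4.7818) = e^{-i·-3·4.2321}·d^4_{-3,-2}(0.4633)·e^{-i·-2·4.7818}. Compute d first:
With c≡cos(β/2)=0.973289 and s≡sin(β/2)=0.229584, N=[1·5040·2·720]^{1/2}=2693.993318
k∈{1,2} keeps every argument non-negative
  k=1: (−1)^0·2693.9933/(720)·0.9733^7·0.2296^1 = +0.710718
  k=2: (−1)^1·2693.9933/(240)·0.9733^5·0.2296^3 = -0.118636
d^4_{-3,-2}(0.4633) = +0.710718 -0.118636 = +0.592082
|D^4_{-3,-2}|² = |d^4_{-3,-2}(β)|² = (+0.592082)² = 0.350561 (the z-rotation phases have unit modulus)

P=0.3506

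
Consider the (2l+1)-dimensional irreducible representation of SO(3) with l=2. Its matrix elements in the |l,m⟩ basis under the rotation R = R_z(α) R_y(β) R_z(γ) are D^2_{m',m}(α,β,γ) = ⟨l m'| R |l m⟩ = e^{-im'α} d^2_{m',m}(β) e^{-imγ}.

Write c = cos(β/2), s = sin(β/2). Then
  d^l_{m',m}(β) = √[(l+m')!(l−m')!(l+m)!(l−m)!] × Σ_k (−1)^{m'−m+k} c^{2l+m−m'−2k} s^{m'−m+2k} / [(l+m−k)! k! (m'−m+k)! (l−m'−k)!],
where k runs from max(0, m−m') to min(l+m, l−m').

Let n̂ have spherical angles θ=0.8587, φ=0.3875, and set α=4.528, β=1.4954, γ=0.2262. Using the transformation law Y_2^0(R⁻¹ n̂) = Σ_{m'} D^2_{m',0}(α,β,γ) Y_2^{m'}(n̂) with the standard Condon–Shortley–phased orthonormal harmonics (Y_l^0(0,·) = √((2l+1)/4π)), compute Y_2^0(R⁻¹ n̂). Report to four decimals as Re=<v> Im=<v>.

Need the full column D^2_{m',0} for m'=−2..2 at α=4.528, β=1.4954, γ=0.2262.
cos(β/2)=0.733255, sin(β/2)=0.679954
d^2_{-2,0}: single k=2 term ⇒ +0.608898;  D = -0.567961+0.219493i
d^2_{-1,0}: k∈[1..2] ⇒ +0.656629 -0.564637 = +0.091992;  D = -0.016866-0.090432i
d^2_{0,0}: k∈[0..2] ⇒ +0.289081 -0.994326 +0.213756 = -0.491489;  D = -0.491489+0.000000i
d^2_{1,0}: k∈[0..1] ⇒ -0.656629 +0.564637 = -0.091992;  D = +0.016866-0.090432i
d^2_{2,0}: single k=0 term ⇒ +0.608898;  D = -0.567961-0.219493i
Y_2^{m'}(θ=0.8587,φ=0.3875) and Σ D·Y over m':
  (-0.5680+0.2195i)·(+0.1581-0.1549i)  (-0.0169-0.0904i)·(+0.3538-0.1444i)  (-0.4915+0.0000i)·(+0.0886+0.0000i)  (+0.0169-0.0904i)·(-0.3538-0.1444i)  (-0.5680-0.2195i)·(+0.1581+0.1549i)
Y_2^0(R⁻¹ n̂) = -0.193231+0.000000i

Re=-0.1932 Im=0.0000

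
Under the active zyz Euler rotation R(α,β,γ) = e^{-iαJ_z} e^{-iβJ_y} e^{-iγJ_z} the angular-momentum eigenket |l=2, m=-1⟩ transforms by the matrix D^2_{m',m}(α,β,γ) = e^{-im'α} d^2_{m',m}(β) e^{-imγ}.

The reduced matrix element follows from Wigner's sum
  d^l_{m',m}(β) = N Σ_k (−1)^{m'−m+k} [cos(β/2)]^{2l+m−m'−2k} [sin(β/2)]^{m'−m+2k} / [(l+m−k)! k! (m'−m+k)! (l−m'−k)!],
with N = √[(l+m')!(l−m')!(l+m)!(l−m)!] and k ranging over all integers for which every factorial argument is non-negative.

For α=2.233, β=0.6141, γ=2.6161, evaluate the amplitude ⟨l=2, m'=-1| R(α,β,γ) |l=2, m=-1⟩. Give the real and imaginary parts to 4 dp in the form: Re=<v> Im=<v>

Re=0.0786 Im=-0.5712

D^2_{-1,-1}(2.233,0.6141,2.6161) = e^{-i·-1·2.233}·d^2_{-1,-1}(0.6141)·e^{-i·-1·2.6161}. Compute d first:
c=cos(0.6141/2)=0.953229, s=sin(0.6141/2)=0.302248; N=√[1·6·1·6]=6.000000
k∈{0,1} keeps every argument non-negative
  k=0: (−1)^0·6.0000/(6)·0.9532^4·0.3022^0 = +0.825638
  k=1: (−1)^1·6.0000/(2)·0.9532^2·0.3022^2 = -0.249025
d^2_{-1,-1}(0.6141) = +0.825638 -0.249025 = +0.576613
Phases: e^{-i·(-1)·2.233}=-0.614856+0.788639i, e^{-i·(-1)·2.6161}=-0.865077+0.501639i ⇒ D=+0.078584-0.571233i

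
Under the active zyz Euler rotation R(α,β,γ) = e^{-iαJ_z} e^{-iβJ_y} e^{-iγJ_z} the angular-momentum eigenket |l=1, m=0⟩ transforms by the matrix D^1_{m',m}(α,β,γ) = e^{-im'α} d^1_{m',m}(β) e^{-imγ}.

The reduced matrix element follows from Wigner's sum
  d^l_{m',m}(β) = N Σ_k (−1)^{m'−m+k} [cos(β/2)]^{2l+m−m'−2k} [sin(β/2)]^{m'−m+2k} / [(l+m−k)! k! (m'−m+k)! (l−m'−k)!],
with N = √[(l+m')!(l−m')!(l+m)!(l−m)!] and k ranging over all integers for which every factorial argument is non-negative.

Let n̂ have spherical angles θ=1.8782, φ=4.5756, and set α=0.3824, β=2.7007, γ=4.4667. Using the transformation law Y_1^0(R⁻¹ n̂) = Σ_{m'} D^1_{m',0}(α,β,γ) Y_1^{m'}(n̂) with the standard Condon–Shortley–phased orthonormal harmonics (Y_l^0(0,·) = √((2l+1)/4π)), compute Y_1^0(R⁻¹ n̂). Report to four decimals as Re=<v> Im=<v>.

Re=0.0351 Im=0.0000

Need the full column D^1_{m',0} for m'=−1..1 at α=0.3824, β=2.7007, γ=4.4667.
cos(β/2)=0.218665, sin(β/2)=0.975800
d^1_{-1,0}: single k=1 term ⇒ +0.301756;  D = +0.279960+0.112600i
d^1_{0,0}: k∈[0..1] ⇒ +0.047814 -0.952186 = -0.904371;  D = -0.904371+0.000000i
d^1_{1,0}: single k=0 term ⇒ -0.301756;  D = -0.279960+0.112600i
Y_1^{m'}(θ=1.8782,φ=4.5756) and Σ D·Y over m':
  (+0.2800+0.1126i)·(-0.0449+0.3262i)  (-0.9044+0.0000i)·(-0.1478+0.0000i)  (-0.2800+0.1126i)·(+0.0449+0.3262i)
Y_1^0(R⁻¹ n̂) = +0.035098+0.000000i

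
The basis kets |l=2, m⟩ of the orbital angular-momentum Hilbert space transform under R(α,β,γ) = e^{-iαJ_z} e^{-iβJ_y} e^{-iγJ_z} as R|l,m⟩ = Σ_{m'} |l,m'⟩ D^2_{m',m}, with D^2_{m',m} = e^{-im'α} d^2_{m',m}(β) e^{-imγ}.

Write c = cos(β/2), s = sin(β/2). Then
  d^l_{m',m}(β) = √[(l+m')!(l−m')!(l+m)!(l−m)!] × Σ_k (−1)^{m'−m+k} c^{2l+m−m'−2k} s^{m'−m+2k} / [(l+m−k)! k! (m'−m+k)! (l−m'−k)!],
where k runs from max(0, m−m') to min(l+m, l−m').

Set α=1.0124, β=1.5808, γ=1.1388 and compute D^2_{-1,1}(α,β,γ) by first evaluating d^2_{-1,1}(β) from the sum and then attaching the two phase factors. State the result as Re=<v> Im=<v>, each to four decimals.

Re=0.4909 Im=-0.0624

First d^2_{-1,1}(β=1.5808), then the phase factors e^{-i(-1)α} and e^{-i(1)γ}:
With c≡cos(β/2)=0.703561 and s≡sin(β/2)=0.710635, N=[1·6·6·1]^{1/2}=6.000000
Admissible k: 2..3 (factorial args all ≥0)
  k=2: (−1)^0·6.0000/(2)·0.7036^2·0.7106^2 = +0.749925
  k=3: (−1)^1·6.0000/(6)·0.7036^0·0.7106^4 = -0.255027
d^2_{-1,1}(1.5808) = +0.749925 -0.255027 = +0.494898
D = (+0.529827+0.848106i)·(+0.494898)·(+0.418685-0.908132i) = +0.490950-0.062389i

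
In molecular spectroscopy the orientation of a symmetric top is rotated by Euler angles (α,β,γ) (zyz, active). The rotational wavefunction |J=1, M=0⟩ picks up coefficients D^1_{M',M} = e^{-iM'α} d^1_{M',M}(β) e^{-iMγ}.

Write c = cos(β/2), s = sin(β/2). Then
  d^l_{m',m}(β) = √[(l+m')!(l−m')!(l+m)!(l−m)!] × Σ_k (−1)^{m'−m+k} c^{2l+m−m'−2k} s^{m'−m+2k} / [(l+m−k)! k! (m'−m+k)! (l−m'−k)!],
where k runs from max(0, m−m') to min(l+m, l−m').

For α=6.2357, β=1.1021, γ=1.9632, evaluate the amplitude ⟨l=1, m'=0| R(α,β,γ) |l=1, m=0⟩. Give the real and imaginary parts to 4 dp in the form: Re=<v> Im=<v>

Split into d^1_{0,0}(β=1.1021) × two z-phases.
With c≡cos(β/2)=0.851975 and s≡sin(β/2)=0.523582, N=[1·1·1·1]^{1/2}=1.000000
Admissible k: 0..1 (factorial args all ≥0)
  k=0: (−1)^0·1.0000/(1)·0.8520^2·0.5236^0 = +0.725862
  k=1: (−1)^1·1.0000/(1)·0.8520^0·0.5236^2 = -0.274138
d^1_{0,0}(1.1021) = +0.725862 -0.274138 = +0.451724
Phases: e^{-i·(0)·6.2357}=+1.000000+0.000000i, e^{-i·(0)·1.9632}=+1.000000+0.000000i ⇒ D=+0.451724+0.000000i

Re=0.4517 Im=0.0000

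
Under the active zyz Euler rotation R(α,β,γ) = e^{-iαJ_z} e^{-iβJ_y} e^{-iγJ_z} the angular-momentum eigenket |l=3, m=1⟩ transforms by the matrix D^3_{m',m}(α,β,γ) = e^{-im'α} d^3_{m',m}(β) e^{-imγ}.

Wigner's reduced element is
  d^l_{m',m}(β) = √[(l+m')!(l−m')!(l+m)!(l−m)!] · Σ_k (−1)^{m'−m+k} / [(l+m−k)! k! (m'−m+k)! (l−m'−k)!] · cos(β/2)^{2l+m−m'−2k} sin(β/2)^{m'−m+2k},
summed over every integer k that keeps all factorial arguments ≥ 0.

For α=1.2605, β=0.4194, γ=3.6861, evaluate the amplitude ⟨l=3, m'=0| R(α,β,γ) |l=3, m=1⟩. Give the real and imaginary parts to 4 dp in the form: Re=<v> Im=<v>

Re=-0.4783 Im=0.2896

Split into d^3_{0,1}(β=0.4194) × two z-phases.
c=cos(0.4194/2)=0.978093, s=sin(0.4194/2)=0.208166; N=√[6·6·24·2]=41.569219
The bounds max(0,m−m')=1 and min(l+m,l−m')=3 give 3 terms
  k=1: (−1)^0·41.5692/(12)·0.9781^5·0.2082^1 = +0.645510
  k=2: (−1)^1·41.5692/(4)·0.9781^3·0.2082^3 = -0.087717
  k=3: (−1)^2·41.5692/(12)·0.9781^1·0.2082^5 = +0.001324
d^3_{0,1}(0.4194) = +0.645510 -0.087717 +0.001324 = +0.559117
Phases: e^{-i·(0)·1.2605}=+1.000000+0.000000i, e^{-i·(1)·3.6861}=-0.855383+0.517997i ⇒ D=-0.478259+0.289621i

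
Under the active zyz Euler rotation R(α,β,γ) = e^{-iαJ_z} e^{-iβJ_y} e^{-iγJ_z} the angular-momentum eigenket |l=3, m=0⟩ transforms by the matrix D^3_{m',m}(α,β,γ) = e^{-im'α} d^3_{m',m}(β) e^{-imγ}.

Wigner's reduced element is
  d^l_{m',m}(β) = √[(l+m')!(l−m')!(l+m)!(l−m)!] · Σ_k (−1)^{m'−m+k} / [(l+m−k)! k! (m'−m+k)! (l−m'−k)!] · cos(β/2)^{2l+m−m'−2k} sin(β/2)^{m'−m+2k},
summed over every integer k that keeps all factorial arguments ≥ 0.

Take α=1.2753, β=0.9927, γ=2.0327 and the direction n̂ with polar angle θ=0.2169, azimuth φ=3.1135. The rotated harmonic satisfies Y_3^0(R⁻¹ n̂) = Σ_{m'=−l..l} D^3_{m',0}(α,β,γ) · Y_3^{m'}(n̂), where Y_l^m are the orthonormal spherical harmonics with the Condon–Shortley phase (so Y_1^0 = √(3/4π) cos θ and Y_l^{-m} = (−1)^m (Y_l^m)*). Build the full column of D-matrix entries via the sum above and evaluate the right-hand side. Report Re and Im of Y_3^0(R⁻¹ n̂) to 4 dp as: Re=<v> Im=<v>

Need the full column D^3_{m',0} for m'=−3..3 at α=1.2753, β=0.9927, γ=2.0327.
cos(β/2)=0.879327, sin(β/2)=0.476219
d^3_{-3,0}: single k=3 term ⇒ +0.328387;  D = -0.254453-0.207586i
d^3_{-2,0}: k∈[2..3] ⇒ +0.742635 -0.217815 = +0.524819;  D = -0.435804+0.292422i
d^3_{-1,0}: k∈[1..3] ⇒ +0.867259 -0.763103 +0.074606 = +0.178762;  D = +0.052058+0.171014i
d^3_{0,0}: k∈[0..3] ⇒ +0.462276 -1.220273 +0.357907 -0.011664 = -0.411754;  D = -0.411754+0.000000i
d^3_{1,0}: k∈[0..2] ⇒ -0.867259 +0.763103 -0.074606 = -0.178762;  D = -0.052058+0.171014i
d^3_{2,0}: k∈[0..1] ⇒ +0.742635 -0.217815 = +0.524819;  D = -0.435804-0.292422i
d^3_{3,0}: single k=0 term ⇒ -0.328387;  D = +0.254453-0.207586i
Y_3^{m'}(θ=0.2169,φ=3.1135) and Σ D·Y over m':
  (-0.2545-0.2076i)·(-0.0041-0.0004i)  (-0.4358+0.2924i)·(+0.0461+0.0026i)  (+0.0521+0.1710i)·(-0.2620-0.0074i)  (-0.4118+0.0000i)·(+0.6445+0.0000i)  (-0.0521+0.1710i)·(+0.2620-0.0074i)  (-0.4358-0.2924i)·(+0.0461-0.0026i)  (+0.2545-0.2076i)·(+0.0041-0.0004i)
Y_3^0(R⁻¹ n̂) = -0.329903+0.000000i

Re=-0.3299 Im=0.0000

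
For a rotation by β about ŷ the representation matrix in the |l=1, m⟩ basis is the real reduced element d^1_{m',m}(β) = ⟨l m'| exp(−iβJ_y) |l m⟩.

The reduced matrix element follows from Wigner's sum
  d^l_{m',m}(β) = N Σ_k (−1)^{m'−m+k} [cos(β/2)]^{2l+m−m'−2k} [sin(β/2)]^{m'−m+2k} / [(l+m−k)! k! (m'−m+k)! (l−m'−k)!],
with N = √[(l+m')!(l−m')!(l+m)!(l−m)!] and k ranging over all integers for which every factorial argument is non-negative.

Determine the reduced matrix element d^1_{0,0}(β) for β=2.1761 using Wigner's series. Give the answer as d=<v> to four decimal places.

d^1_{0,0}(β=2.1761) via Wigner's sum:
Half-angle: c=0.464213, s=0.885723. N=√(1·1·1·1)=1.000000
k∈{0,1} keeps every argument non-negative
  k=0: (−1)^0·1.0000/(1)·0.4642^2·0.8857^0 = +0.215494
  k=1: (−1)^1·1.0000/(1)·0.4642^0·0.8857^2 = -0.784506
d^1_{0,0}(2.1761) = +0.215494 -0.784506 = -0.569012

d=-0.5690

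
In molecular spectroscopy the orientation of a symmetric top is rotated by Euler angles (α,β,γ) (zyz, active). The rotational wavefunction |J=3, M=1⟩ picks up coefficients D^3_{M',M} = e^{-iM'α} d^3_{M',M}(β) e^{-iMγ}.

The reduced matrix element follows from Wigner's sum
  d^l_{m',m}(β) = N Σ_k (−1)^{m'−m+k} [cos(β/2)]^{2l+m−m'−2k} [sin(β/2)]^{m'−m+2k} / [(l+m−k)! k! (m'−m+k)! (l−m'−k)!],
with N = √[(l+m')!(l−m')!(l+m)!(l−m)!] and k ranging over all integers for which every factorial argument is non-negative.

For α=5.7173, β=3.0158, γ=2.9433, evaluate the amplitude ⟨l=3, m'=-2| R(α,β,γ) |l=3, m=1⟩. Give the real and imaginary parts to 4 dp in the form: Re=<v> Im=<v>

First d^3_{-2,1}(β=3.0158), then the phase factors e^{-i(-2)α} and e^{-i(1)γ}:
c=cos(3.0158/2)=0.062855, s=sin(3.0158/2)=0.998023; N=√[1·120·24·2]=75.894664
k: max(0,(1)−(-2))=3 … min(3+(1),3−(-2))=4
  k=3: (−1)^0·75.8947/(12)·0.0629^3·0.9980^3 = +0.001561
  k=4: (−1)^1·75.8947/(24)·0.0629^1·0.9980^5 = -0.196807
d^3_{-2,1}(3.0158) = +0.001561 -0.196807 = -0.195246
D = (+0.425058-0.905166i)·(-0.195246)·(-0.980404-0.196996i) = +0.116180-0.156918i

Re=0.1162 Im=-0.1569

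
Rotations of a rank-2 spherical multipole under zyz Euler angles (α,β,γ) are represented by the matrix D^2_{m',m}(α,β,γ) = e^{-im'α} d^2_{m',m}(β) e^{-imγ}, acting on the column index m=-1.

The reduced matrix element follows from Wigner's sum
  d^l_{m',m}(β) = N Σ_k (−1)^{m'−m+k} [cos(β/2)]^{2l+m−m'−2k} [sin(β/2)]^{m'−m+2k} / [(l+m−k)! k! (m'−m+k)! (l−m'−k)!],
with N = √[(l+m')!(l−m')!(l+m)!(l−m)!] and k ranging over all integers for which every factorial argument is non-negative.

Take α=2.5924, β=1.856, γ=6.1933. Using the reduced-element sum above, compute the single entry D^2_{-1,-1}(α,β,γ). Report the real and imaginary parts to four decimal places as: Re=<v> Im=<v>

Re=0.4507 Im=-0.3349

First d^2_{-1,-1}(β=1.856), then the phase factors e^{-i(-1)α} and e^{-i(-1)γ}:
Half-angle: c=0.599436, s=0.800423. N=√(1·6·1·6)=6.000000
k∈{0,1} keeps every argument non-negative
  k=0: (−1)^0·6.0000/(6)·0.5994^4·0.8004^0 = +0.129113
  k=1: (−1)^1·6.0000/(2)·0.5994^2·0.8004^2 = -0.690630
d^2_{-1,-1}(1.856) = +0.129113 -0.690630 = -0.561517
Phases: e^{-i·(-1)·2.5924}=-0.852946+0.521999i, e^{-i·(-1)·6.1933}=+0.995963-0.089764i ⇒ D=+0.450699-0.334920i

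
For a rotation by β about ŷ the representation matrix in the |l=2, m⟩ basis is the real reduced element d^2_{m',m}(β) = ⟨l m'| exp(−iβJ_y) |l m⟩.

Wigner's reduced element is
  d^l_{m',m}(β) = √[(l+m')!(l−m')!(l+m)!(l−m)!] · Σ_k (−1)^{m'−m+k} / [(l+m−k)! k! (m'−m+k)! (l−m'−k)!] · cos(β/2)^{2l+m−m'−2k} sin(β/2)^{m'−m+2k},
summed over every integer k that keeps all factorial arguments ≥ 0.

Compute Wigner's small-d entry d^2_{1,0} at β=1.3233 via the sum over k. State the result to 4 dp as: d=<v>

d=-0.2909

d^2_{1,0}(β=1.3233) via Wigner's sum:
With c≡cos(β/2)=0.788980 and s≡sin(β/2)=0.614420, N=[6·1·2·2]^{1/2}=4.898979
The bounds max(0,m−m')=0 and min(l+m,l−m')=1 give 2 terms
  k=0: (−1)^1·4.8990/(2)·0.7890^3·0.6144^1 = -0.739159
  k=1: (−1)^2·4.8990/(2)·0.7890^1·0.6144^3 = +0.448267
d^2_{1,0}(1.3233) = -0.739159 +0.448267 = -0.290892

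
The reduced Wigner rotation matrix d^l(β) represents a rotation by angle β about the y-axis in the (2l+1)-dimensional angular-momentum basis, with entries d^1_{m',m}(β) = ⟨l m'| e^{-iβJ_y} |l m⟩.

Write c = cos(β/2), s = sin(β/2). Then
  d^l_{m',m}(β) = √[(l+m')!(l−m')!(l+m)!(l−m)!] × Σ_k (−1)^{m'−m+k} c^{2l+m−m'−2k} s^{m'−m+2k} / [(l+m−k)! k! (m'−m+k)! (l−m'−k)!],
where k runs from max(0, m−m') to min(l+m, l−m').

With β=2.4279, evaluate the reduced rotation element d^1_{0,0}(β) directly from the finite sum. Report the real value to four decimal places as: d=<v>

d^1_{0,0}(β=2.4279) via Wigner's sum:
With c≡cos(β/2)=0.349321 and s≡sin(β/2)=0.937003, N=[1·1·1·1]^{1/2}=1.000000
k∈{0,1} keeps every argument non-negative
  k=0: (−1)^0·1.0000/(1)·0.3493^2·0.9370^0 = +0.122025
  k=1: (−1)^1·1.0000/(1)·0.3493^0·0.9370^2 = -0.877975
d^1_{0,0}(2.4279) = +0.122025 -0.877975 = -0.755950

d=-0.7559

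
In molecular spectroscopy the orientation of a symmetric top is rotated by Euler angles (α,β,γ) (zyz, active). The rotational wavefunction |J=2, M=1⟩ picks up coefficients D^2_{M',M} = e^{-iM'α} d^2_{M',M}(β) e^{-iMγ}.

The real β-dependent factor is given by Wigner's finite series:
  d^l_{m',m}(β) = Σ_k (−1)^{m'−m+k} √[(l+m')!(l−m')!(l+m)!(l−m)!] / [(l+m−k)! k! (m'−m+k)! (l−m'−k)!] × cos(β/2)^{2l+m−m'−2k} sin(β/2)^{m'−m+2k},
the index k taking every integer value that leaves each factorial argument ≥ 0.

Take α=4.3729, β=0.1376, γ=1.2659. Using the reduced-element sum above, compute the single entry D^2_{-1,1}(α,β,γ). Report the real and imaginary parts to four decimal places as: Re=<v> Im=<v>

Split into d^2_{-1,1}(β=0.1376) × two z-phases.
c=cos(0.1376/2)=0.997634, s=sin(0.1376/2)=0.068746; N=√[1·6·6·1]=6.000000
k: max(0,(1)−(-1))=2 … min(2+(1),2−(-1))=3
  k=2: (−1)^0·6.0000/(2)·0.9976^2·0.0687^2 = +0.014111
  k=3: (−1)^1·6.0000/(6)·0.9976^0·0.0687^4 = -0.000022
d^2_{-1,1}(0.1376) = +0.014111 -0.000022 = +0.014089
Phases: e^{-i·(-1)·4.3729}=-0.333005-0.942925i, e^{-i·(1)·1.2659}=+0.300194-0.953878i ⇒ D=-0.014080+0.000487i

Re=-0.0141 Im=0.0005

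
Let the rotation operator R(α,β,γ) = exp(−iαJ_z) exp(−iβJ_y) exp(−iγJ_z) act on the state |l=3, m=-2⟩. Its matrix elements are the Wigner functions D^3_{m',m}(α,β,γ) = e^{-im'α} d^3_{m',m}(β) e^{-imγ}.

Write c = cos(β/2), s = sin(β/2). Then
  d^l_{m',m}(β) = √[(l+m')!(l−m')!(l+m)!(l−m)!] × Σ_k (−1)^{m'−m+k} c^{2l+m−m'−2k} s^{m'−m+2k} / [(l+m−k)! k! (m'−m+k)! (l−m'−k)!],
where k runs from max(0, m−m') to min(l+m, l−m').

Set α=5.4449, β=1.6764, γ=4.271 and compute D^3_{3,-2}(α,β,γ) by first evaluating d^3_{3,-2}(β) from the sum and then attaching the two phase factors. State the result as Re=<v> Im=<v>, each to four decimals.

Re=-0.0228 Im=0.3714

Split into d^3_{3,-2}(β=1.6764) × two z-phases.
With c≡cos(β/2)=0.668802 and s≡sin(β/2)=0.743440, N=[720·1·1·120]^{1/2}=293.938769
k: max(0,(-2)−(3))=0 … min(3+(-2),3−(3))=0
  k=0: (−1)^5·293.9388/(120)·0.6688^1·0.7434^5 = -0.372053
d^3_{3,-2}(1.6764) = -0.372053
Attach z-rotation phases: D = e^{-i(3)(5.4449)}·(-0.372053)·e^{-i(-2)(4.271)} = -0.022786+0.371354i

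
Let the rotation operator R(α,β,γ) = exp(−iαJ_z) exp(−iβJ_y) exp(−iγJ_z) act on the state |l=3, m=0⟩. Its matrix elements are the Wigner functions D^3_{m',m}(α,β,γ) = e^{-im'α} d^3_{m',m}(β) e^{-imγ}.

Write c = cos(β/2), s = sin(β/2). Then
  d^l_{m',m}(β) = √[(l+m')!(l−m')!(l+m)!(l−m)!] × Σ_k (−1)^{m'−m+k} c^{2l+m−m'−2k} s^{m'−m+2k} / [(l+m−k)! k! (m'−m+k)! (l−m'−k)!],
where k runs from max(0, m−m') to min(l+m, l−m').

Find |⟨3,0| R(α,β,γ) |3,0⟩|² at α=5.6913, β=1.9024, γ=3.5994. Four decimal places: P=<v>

P=0.1617

Split into d^3_{0,0}(β=1.9024) × two z-phases.
Half-angle: c=0.580707, s=0.814113. N=√(6·6·6·6)=36.000000
The bounds max(0,m−m')=0 and min(l+m,l−m')=3 give 4 terms
  k=0: (−1)^0·36.0000/(36)·0.5807^6·0.8141^0 = +0.038348
  k=1: (−1)^1·36.0000/(4)·0.5807^4·0.8141^2 = -0.678327
  k=2: (−1)^2·36.0000/(4)·0.5807^2·0.8141^4 = +1.333198
  k=3: (−1)^3·36.0000/(36)·0.5807^0·0.8141^6 = -0.291144
d^3_{0,0}(1.9024) = +0.038348 -0.678327 +1.333198 -0.291144 = +0.402075
|D^3_{0,0}|² = |d^3_{0,0}(β)|² = (+0.402075)² = 0.161664 (the z-rotation phases have unit modulus)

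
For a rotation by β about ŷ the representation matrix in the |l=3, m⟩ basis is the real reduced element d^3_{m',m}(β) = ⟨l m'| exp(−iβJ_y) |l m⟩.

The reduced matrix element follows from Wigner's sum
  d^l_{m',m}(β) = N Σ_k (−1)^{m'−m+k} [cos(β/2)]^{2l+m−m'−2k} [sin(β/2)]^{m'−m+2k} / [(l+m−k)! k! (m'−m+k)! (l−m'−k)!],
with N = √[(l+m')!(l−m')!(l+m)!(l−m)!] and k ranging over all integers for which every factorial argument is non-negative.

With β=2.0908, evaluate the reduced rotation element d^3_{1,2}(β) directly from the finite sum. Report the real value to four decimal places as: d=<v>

d^3_{1,2}(β=2.0908) via Wigner's sum:
With c≡cos(β/2)=0.501556 and s≡sin(β/2)=0.865125, N=[24·2·120·1]^{1/2}=75.894664
k: max(0,(2)−(1))=1 … min(3+(2),3−(1))=2
  k=1: (−1)^0·75.8947/(24)·0.5016^5·0.8651^1 = +0.086831
  k=2: (−1)^1·75.8947/(12)·0.5016^3·0.8651^3 = -0.516684
d^3_{1,2}(2.0908) = +0.086831 -0.516684 = -0.429853

d=-0.4299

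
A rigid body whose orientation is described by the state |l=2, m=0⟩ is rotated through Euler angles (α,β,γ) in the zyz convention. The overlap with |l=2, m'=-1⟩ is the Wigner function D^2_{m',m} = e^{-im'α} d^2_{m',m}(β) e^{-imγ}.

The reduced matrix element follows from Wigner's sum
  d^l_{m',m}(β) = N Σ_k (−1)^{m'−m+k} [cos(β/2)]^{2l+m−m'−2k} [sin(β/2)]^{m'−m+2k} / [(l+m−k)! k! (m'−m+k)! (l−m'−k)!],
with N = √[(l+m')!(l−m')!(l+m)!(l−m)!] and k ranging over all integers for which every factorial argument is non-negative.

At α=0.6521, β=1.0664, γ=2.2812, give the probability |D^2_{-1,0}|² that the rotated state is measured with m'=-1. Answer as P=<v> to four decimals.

D^2_{-1,0}(0.6521,1.0664,2.2812) = e^{-i·-1·0.6521}·d^2_{-1,0}(1.0664)·e^{-i·0·2.2812}. Compute d first:
With c≡cos(β/2)=0.861185 and s≡sin(β/2)=0.508292, N=[1·6·2·2]^{1/2}=4.898979
k: max(0,(0)−(-1))=1 … min(2+(0),2−(-1))=2
  k=1: (−1)^0·4.8990/(2)·0.8612^3·0.5083^1 = +0.795203
  k=2: (−1)^1·4.8990/(2)·0.8612^1·0.5083^3 = -0.277020
d^2_{-1,0}(1.0664) = +0.795203 -0.277020 = +0.518183
|D^2_{-1,0}|² = |d^2_{-1,0}(β)|² = (+0.518183)² = 0.268513 (the z-rotation phases have unit modulus)

P=0.2685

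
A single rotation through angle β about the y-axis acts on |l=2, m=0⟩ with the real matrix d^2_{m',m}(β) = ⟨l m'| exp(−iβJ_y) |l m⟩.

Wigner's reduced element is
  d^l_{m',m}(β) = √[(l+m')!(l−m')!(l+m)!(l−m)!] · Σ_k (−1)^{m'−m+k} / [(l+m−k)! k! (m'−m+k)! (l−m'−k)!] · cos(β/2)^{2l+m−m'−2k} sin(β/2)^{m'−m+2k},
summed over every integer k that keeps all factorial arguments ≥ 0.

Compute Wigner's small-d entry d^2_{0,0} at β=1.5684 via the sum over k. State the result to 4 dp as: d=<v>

d^2_{0,0}(β=1.5684) via Wigner's sum:
Half-angle: c=0.707954, s=0.706259. N=√(2·2·2·2)=4.000000
k∈{0,1,2} keeps every argument non-negative
  k=0: (−1)^0·4.0000/(4)·0.7080^4·0.7063^0 = +0.251200
  k=1: (−1)^1·4.0000/(1)·0.7080^2·0.7063^2 = -0.999994
  k=2: (−1)^2·4.0000/(4)·0.7080^0·0.7063^4 = +0.248803
d^2_{0,0}(1.5684) = +0.251200 -0.999994 +0.248803 = -0.499991

d=-0.5000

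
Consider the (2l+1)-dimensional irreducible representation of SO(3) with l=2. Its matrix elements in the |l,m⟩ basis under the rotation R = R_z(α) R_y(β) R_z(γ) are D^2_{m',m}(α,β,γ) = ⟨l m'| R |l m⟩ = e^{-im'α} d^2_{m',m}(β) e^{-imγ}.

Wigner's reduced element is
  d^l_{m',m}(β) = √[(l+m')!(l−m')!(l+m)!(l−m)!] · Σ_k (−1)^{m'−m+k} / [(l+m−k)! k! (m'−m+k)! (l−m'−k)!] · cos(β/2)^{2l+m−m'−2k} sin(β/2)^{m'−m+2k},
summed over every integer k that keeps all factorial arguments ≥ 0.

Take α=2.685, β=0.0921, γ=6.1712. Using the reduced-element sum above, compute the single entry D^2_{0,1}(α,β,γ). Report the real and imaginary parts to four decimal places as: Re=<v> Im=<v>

Re=0.1115 Im=0.0125

Split into d^2_{0,1}(β=0.0921) × two z-phases.
Half-angle: c=0.998940, s=0.046034. N=√(2·2·6·1)=4.898979
The bounds max(0,m−m')=1 and min(l+m,l−m')=2 give 2 terms
  k=1: (−1)^0·4.8990/(2)·0.9989^3·0.0460^1 = +0.112401
  k=2: (−1)^1·4.8990/(2)·0.9989^1·0.0460^3 = -0.000239
d^2_{0,1}(0.0921) = +0.112401 -0.000239 = +0.112162
Phases: e^{-i·(0)·2.685}=+1.000000+0.000000i, e^{-i·(1)·6.1712}=+0.993736+0.111751i ⇒ D=+0.111460+0.012534i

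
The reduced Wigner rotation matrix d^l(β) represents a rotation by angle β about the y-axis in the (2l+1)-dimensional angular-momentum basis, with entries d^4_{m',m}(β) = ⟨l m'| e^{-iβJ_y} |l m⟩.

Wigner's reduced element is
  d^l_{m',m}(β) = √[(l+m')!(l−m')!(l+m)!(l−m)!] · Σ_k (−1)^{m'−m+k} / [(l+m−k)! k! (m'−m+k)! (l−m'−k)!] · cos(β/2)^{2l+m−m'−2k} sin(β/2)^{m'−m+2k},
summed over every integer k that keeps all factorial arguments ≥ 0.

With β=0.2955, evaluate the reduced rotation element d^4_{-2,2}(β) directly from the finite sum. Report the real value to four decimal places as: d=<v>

d=0.0066

d^4_{-2,2}(β=0.2955) via Wigner's sum:
c=cos(0.2955/2)=0.989105, s=sin(0.2955/2)=0.147213; N=√[2·720·720·2]=1440.000000
k: max(0,(2)−(-2))=4 … min(4+(2),4−(-2))=6
  k=4: (−1)^0·1440.0000/(96)·0.9891^4·0.1472^4 = +0.006743
  k=5: (−1)^1·1440.0000/(120)·0.9891^2·0.1472^6 = -0.000119
  k=6: (−1)^2·1440.0000/(1440)·0.9891^0·0.1472^8 = +0.000000
d^4_{-2,2}(0.2955) = +0.006743 -0.000119 +0.000000 = +0.006624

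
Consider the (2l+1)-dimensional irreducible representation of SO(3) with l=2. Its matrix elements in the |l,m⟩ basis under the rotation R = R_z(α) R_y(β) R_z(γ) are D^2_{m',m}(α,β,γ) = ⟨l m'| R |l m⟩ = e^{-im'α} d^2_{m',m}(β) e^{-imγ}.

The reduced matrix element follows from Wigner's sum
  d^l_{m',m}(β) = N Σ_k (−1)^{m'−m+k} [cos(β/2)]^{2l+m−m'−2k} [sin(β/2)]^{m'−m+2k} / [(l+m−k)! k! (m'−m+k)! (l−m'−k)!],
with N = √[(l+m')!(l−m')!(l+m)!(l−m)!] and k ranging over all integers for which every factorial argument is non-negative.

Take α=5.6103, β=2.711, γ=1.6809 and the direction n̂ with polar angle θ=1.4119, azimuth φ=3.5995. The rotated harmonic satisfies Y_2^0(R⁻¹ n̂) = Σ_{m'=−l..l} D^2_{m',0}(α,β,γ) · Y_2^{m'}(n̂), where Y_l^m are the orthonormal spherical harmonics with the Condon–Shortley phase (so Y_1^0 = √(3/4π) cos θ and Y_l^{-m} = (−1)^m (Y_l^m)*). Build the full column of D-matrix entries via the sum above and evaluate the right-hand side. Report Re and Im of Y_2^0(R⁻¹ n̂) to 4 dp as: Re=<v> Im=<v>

Need the full column D^2_{m',0} for m'=−2..2 at α=5.6103, β=2.711, γ=1.6809.
cos(β/2)=0.213637, sin(β/2)=0.976913
d^2_{-2,0}: single k=2 term ⇒ +0.106694;  D = +0.023807-0.104004i
d^2_{-1,0}: k∈[1..2] ⇒ +0.023332 -0.487888 = -0.464555;  D = -0.363295+0.289532i
d^2_{0,0}: k∈[0..2] ⇒ +0.002083 -0.174231 +0.910802 = +0.738654;  D = +0.738654+0.000000i
d^2_{1,0}: k∈[0..1] ⇒ -0.023332 +0.487888 = +0.464555;  D = +0.363295+0.289532i
d^2_{2,0}: single k=0 term ⇒ +0.106694;  D = +0.023807+0.104004i
Y_2^{m'}(θ=1.4119,φ=3.5995) and Σ D·Y over m':
  (+0.0238-0.1040i)·(+0.2294-0.2987i)  (-0.3633+0.2895i)·(-0.1083+0.0534i)  (+0.7387+0.0000i)·(-0.2917+0.0000i)  (+0.3633+0.2895i)·(+0.1083+0.0534i)  (+0.0238+0.1040i)·(+0.2294+0.2987i)
Y_2^0(R⁻¹ n̂) = -0.218904+0.000000i

Re=-0.2189 Im=0.0000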